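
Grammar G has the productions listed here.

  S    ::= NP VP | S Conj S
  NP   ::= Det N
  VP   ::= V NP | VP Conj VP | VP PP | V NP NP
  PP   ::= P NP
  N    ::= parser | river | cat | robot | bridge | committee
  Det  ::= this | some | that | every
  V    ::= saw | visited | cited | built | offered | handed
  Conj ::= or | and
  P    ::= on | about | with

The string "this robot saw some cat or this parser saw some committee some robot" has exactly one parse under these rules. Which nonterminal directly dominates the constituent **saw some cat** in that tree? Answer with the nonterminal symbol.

S
  S
    NP
      Det: this
      N: robot
    VP
      V: saw
      NP
        Det: some
        N: cat
  Conj: or
  S
    NP
      Det: this
      N: parser
    VP
      V: saw
      NP
        Det: some
        N: committee
      NP
        Det: some
        N: robot
The span 'saw some cat' is the VP node built by VP → V NP.
Its mother is the S built by S → NP VP.

S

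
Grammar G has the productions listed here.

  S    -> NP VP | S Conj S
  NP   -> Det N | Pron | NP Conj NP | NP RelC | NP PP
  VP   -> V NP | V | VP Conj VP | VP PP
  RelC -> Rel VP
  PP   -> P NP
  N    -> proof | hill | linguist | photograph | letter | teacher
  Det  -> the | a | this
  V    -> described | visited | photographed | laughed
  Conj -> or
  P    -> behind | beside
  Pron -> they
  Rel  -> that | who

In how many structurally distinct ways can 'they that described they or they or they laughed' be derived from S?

5

Two of the 5 distinct bracketings:
[S [NP [NP [NP [Pron they]] [RelC [Rel that] [VP [V described] [NP [Pron they]]]]] [Conj or] [NP [NP [Pron they]] [Conj or] [NP [Pron they]]]] [VP [V laughed]]]
[S [NP [NP [NP [NP [Pron they]] [RelC [Rel that] [VP [V described] [NP [Pron they]]]]] [Conj or] [NP [Pron they]]] [Conj or] [NP [Pron they]]] [VP [V laughed]]]
The trees differ in how a recursive rule is bracketed over the same span.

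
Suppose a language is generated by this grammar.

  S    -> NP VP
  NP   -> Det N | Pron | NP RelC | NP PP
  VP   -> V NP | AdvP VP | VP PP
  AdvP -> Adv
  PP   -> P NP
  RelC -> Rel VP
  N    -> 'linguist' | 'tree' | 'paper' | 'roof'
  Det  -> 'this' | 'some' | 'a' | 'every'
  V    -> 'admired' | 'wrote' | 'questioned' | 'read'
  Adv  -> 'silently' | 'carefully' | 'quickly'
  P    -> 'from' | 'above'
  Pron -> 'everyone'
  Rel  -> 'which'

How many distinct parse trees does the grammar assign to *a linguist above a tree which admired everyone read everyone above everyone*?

4

Two of the 4 distinct bracketings:
[S [NP [NP [NP [Det a] [N linguist]] [PP [P above] [NP [Det a] [N tree]]]] [RelC [Rel which] [VP [V admired] [NP [Pron everyone]]]]] [VP [V read] [NP [NP [Pron everyone]] [PP [P above] [NP [Pron everyone]]]]]]
[S [NP [NP [NP [Det a] [N linguist]] [PP [P above] [NP [Det a] [N tree]]]] [RelC [Rel which] [VP [V admired] [NP [Pron everyone]]]]] [VP [VP [V read] [NP [Pron everyone]]] [PP [P above] [NP [Pron everyone]]]]]
The difference turns on whether VP → VP PP is used at the relevant span, versus an alternative expansion of VP.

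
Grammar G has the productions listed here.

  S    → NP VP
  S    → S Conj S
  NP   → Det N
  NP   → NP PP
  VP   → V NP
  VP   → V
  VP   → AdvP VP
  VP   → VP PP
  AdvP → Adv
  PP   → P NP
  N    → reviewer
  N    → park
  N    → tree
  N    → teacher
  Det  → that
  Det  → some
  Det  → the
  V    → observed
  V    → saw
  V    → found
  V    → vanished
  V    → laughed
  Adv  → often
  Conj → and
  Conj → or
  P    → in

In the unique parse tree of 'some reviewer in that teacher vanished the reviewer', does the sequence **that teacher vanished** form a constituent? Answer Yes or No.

[S [NP [NP [Det some] [N reviewer]] [PP [P in] [NP [Det that] [N teacher]]]] [VP [V vanished] [NP [Det the] [N reviewer]]]]
The smallest constituent containing 'that teacher vanished' is the S spanning 'some reviewer in that teacher vanished the reviewer'; no single node in the tree dominates exactly the given words.

No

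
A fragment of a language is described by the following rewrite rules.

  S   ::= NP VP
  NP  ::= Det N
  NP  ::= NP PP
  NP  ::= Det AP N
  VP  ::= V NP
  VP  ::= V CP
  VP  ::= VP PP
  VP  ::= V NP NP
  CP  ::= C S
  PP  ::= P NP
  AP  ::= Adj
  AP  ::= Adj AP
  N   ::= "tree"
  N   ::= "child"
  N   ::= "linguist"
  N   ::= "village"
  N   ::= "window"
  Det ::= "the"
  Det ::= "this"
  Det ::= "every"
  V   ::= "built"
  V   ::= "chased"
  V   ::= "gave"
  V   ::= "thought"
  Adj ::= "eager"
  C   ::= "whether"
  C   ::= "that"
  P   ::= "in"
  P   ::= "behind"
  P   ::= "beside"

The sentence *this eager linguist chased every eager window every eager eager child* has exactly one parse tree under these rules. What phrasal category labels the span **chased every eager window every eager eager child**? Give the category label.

S
  NP
    Det: this
    AP
      Adj: eager
    N: linguist
  VP
    V: chased
    NP
      Det: every
      AP
        Adj: eager
      N: window
    NP
      Det: every
      AP
        Adj: eager
        AP
          Adj: eager
      N: child
The span 'chased every eager window every eager eager child' is the VP node built by VP → V NP NP.

VP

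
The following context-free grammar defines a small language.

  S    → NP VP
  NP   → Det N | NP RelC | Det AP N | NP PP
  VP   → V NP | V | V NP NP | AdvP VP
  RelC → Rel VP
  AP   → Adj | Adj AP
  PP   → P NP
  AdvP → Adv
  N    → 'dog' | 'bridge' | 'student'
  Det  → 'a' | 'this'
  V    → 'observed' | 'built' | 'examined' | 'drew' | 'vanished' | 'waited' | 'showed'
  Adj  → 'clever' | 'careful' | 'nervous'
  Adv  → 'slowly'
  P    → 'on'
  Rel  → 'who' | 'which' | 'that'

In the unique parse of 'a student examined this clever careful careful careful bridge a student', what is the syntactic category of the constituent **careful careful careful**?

AP

S
  NP
    Det: a
    N: student
  VP
    V: examined
    NP
      Det: this
      AP
        Adj: clever
        AP
          Adj: careful
          AP
            Adj: careful
            AP
              Adj: careful
      N: bridge
    NP
      Det: a
      N: student
The span 'careful careful careful' is the AP node built by AP → Adj AP.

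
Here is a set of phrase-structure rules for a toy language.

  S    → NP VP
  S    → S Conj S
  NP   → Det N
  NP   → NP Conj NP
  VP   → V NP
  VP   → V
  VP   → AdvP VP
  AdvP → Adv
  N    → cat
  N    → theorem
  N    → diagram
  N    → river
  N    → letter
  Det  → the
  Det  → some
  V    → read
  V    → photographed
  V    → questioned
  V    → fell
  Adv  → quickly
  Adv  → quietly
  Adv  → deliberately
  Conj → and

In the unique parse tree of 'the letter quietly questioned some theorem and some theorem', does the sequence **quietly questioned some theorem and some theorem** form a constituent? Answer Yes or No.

[S [NP [Det the] [N letter]] [VP [AdvP [Adv quietly]] [VP [V questioned] [NP [NP [Det some] [N theorem]] [Conj and] [NP [Det some] [N theorem]]]]]]
The words 'quietly questioned some theorem and some theorem' are exhaustively dominated by a single VP node (built by VP → AdvP VP), so they form a constituent.

Yes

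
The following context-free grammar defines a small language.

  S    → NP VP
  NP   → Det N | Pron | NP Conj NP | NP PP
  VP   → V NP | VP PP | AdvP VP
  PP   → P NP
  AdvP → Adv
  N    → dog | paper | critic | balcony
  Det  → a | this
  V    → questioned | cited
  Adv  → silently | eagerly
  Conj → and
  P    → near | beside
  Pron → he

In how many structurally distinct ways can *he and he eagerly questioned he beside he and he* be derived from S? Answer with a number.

4

Two of the 4 distinct bracketings:
[S [NP [NP [Pron he]] [Conj and] [NP [Pron he]]] [VP [VP [AdvP [Adv eagerly]] [VP [V questioned] [NP [Pron he]]]] [PP [P beside] [NP [NP [Pron he]] [Conj and] [NP [Pron he]]]]]]
[S [NP [NP [Pron he]] [Conj and] [NP [Pron he]]] [VP [AdvP [Adv eagerly]] [VP [V questioned] [NP [NP [NP [Pron he]] [PP [P beside] [NP [Pron he]]]] [Conj and] [NP [Pron he]]]]]]
The difference turns on whether NP → NP PP is used at the relevant span, versus an alternative expansion of NP.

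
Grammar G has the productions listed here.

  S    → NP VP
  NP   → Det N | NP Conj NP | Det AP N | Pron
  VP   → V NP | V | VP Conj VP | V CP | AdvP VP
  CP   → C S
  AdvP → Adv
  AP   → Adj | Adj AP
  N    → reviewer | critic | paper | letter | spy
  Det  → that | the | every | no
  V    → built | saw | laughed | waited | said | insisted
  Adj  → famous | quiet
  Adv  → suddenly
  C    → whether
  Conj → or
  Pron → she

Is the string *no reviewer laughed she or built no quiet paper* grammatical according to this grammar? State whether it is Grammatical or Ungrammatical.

Grammatical

[S [NP [Det no] [N reviewer]] [VP [VP [V laughed] [NP [Pron she]]] [Conj or] [VP [V built] [NP [Det no] [AP [Adj quiet]] [N paper]]]]]
Each bracket corresponds to one application of a listed rule, so the string is derivable from S.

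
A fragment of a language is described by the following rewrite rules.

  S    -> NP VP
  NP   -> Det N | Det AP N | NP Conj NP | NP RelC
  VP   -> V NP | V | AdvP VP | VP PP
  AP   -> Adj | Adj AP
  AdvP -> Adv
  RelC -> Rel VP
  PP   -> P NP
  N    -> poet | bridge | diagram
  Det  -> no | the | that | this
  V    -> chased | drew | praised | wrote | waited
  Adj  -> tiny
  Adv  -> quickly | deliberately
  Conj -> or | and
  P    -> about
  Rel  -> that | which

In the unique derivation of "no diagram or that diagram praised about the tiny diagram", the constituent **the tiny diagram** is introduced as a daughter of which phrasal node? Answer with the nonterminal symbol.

PP

S
  NP
    NP
      Det: no
      N: diagram
    Conj: or
    NP
      Det: that
      N: diagram
  VP
    VP
      V: praised
    PP
      P: about
      NP
        Det: the
        AP
          Adj: tiny
        N: diagram
The span 'the tiny diagram' is the NP node built by NP → Det AP N.
Its mother is the PP built by PP → P NP.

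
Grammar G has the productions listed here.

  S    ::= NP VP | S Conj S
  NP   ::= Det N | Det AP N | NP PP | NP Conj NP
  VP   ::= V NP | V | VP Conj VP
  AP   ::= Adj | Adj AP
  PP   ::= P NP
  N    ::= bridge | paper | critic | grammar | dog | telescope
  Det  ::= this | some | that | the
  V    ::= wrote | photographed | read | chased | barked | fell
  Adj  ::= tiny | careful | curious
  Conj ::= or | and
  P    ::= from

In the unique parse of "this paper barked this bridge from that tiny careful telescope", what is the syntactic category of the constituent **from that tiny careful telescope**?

[S [NP [Det this] [N paper]] [VP [V barked] [NP [NP [Det this] [N bridge]] [PP [P from] [NP [Det that] [AP [Adj tiny] [AP [Adj careful]]] [N telescope]]]]]]
The span 'from that tiny careful telescope' is the PP node built by PP → P NP.

PP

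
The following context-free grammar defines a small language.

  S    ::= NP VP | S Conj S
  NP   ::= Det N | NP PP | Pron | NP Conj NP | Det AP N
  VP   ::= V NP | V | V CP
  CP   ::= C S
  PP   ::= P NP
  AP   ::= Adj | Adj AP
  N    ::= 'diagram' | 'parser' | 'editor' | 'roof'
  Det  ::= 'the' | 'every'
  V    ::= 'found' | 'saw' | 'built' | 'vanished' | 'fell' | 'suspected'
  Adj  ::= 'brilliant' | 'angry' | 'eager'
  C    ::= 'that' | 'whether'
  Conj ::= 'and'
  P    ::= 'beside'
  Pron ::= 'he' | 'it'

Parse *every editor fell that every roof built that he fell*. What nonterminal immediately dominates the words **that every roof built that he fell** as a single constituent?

CP

S
  NP
    Det: every
    N: editor
  VP
    V: fell
    CP
      C: that
      S
        NP
          Det: every
          N: roof
        VP
          V: built
          CP
            C: that
            S
              NP
                Pron: he
              VP
                V: fell
The span 'that every roof built that he fell' is the CP node built by CP → C S.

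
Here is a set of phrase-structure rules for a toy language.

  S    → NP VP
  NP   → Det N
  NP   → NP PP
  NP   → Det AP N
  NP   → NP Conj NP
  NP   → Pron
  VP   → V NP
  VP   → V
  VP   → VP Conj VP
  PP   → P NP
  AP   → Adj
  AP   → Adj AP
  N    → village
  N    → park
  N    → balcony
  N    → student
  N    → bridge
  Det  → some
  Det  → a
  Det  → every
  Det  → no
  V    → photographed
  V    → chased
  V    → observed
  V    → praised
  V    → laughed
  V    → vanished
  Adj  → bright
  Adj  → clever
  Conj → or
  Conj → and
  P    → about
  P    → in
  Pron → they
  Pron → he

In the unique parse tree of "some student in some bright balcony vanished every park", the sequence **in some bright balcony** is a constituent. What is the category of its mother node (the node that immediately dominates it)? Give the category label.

NP

[S [NP [NP [Det some] [N student]] [PP [P in] [NP [Det some] [AP [Adj bright]] [N balcony]]]] [VP [V vanished] [NP [Det every] [N park]]]]
The span 'in some bright balcony' is the PP node built by PP → P NP.
Its mother is the NP built by NP → NP PP.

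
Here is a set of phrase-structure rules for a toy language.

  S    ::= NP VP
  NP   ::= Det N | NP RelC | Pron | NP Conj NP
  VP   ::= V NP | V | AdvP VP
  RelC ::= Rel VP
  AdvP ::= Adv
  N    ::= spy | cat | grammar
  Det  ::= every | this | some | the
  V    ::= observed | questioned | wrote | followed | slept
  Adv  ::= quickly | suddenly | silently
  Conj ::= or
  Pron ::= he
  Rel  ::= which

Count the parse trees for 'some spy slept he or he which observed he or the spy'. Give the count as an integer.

5

Two of the 5 distinct bracketings:
[S [NP [Det some] [N spy]] [VP [V slept] [NP [NP [NP [Pron he]] [Conj or] [NP [Pron he]]] [RelC [Rel which] [VP [V observed] [NP [NP [Pron he]] [Conj or] [NP [Det the] [N spy]]]]]]]]
[S [NP [Det some] [N spy]] [VP [V slept] [NP [NP [Pron he]] [Conj or] [NP [NP [Pron he]] [RelC [Rel which] [VP [V observed] [NP [NP [Pron he]] [Conj or] [NP [Det the] [N spy]]]]]]]]]
The trees differ in how a recursive rule is bracketed over the same span.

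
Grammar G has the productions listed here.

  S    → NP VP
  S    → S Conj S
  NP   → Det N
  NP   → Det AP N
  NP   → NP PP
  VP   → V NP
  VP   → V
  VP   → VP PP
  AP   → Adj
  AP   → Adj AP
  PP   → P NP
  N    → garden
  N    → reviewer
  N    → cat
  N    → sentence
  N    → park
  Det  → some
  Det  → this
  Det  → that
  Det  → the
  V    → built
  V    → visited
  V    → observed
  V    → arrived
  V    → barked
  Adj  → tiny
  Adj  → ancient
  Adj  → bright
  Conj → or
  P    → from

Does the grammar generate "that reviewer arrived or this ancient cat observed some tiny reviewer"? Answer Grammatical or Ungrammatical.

[S [S [NP [Det that] [N reviewer]] [VP [V arrived]]] [Conj or] [S [NP [Det this] [AP [Adj ancient]] [N cat]] [VP [V observed] [NP [Det some] [AP [Adj tiny]] [N reviewer]]]]]
Each bracket corresponds to one application of a listed rule, so the string is derivable from S.

Grammatical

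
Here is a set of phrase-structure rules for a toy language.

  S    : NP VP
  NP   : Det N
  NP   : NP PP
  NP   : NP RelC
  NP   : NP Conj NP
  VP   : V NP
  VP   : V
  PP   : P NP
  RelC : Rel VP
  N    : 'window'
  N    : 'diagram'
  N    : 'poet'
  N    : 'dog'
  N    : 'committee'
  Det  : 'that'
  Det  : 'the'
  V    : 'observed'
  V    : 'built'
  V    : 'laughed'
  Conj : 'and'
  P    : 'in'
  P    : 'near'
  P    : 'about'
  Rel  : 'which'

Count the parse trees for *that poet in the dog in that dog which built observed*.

5

Two of the 5 distinct bracketings:
[S [NP [NP [Det that] [N poet]] [PP [P in] [NP [NP [Det the] [N dog]] [PP [P in] [NP [NP [Det that] [N dog]] [RelC [Rel which] [VP [V built]]]]]]]] [VP [V observed]]]
[S [NP [NP [Det that] [N poet]] [PP [P in] [NP [NP [NP [Det the] [N dog]] [PP [P in] [NP [Det that] [N dog]]]] [RelC [Rel which] [VP [V built]]]]]] [VP [V observed]]]
The trees differ in how a recursive rule is bracketed over the same span.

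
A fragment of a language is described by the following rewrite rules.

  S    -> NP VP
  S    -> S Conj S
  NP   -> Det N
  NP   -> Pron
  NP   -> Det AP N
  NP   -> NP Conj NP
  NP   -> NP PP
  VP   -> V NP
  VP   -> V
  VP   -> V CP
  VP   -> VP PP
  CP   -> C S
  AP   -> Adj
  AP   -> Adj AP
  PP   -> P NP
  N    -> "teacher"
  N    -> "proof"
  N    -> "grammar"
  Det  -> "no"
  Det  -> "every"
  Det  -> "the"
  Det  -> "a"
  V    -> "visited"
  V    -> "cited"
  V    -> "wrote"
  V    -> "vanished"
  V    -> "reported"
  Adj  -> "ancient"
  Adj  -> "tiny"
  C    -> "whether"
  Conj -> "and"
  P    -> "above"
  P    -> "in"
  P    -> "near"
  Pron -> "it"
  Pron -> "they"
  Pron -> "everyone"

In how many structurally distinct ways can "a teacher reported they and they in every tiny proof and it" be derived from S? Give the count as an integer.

6

Two of the 6 distinct bracketings:
[S [NP [Det a] [N teacher]] [VP [V reported] [NP [NP [Pron they]] [Conj and] [NP [NP [NP [Pron they]] [PP [P in] [NP [Det every] [AP [Adj tiny]] [N proof]]]] [Conj and] [NP [Pron it]]]]]]
[S [NP [Det a] [N teacher]] [VP [V reported] [NP [NP [Pron they]] [Conj and] [NP [NP [Pron they]] [PP [P in] [NP [NP [Det every] [AP [Adj tiny]] [N proof]] [Conj and] [NP [Pron it]]]]]]]]
The trees differ in how a recursive rule is bracketed over the same span.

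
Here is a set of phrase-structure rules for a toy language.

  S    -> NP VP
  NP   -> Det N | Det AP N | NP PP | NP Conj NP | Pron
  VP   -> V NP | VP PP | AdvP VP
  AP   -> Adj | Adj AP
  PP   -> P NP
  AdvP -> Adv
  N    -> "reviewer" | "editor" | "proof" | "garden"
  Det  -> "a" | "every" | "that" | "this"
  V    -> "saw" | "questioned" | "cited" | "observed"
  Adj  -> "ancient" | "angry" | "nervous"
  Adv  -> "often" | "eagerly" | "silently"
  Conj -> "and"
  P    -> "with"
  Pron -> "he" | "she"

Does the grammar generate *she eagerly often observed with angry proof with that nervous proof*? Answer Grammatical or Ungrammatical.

Ungrammatical

A V word can never sit immediately before a P word in any string this grammar generates, so the substring 'observed with' rules out a derivation.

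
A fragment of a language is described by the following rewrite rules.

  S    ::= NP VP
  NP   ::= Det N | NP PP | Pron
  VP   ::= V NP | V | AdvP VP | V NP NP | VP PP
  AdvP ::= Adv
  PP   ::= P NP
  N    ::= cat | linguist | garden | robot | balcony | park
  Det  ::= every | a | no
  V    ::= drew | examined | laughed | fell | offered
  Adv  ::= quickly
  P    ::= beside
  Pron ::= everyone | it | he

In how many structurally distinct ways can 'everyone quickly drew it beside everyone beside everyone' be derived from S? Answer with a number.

Two of the 9 distinct bracketings:
[S [NP [Pron everyone]] [VP [AdvP [Adv quickly]] [VP [V drew] [NP [NP [Pron it]] [PP [P beside] [NP [NP [Pron everyone]] [PP [P beside] [NP [Pron everyone]]]]]]]]]
[S [NP [Pron everyone]] [VP [AdvP [Adv quickly]] [VP [V drew] [NP [NP [NP [Pron it]] [PP [P beside] [NP [Pron everyone]]]] [PP [P beside] [NP [Pron everyone]]]]]]]
The trees differ in how a recursive rule is bracketed over the same span.

9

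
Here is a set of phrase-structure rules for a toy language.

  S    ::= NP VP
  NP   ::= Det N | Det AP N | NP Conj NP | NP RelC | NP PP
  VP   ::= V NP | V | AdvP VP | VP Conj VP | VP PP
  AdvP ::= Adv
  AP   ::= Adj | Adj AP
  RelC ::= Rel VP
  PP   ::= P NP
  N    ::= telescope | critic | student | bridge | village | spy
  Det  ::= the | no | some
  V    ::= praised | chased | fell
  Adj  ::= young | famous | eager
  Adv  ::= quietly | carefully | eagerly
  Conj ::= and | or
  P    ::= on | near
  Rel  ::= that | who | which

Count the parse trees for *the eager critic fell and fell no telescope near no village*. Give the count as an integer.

3

Two of the 3 distinct bracketings:
[S [NP [Det the] [AP [Adj eager]] [N critic]] [VP [VP [V fell]] [Conj and] [VP [V fell] [NP [NP [Det no] [N telescope]] [PP [P near] [NP [Det no] [N village]]]]]]]
[S [NP [Det the] [AP [Adj eager]] [N critic]] [VP [VP [V fell]] [Conj and] [VP [VP [V fell] [NP [Det no] [N telescope]]] [PP [P near] [NP [Det no] [N village]]]]]]
The difference turns on whether NP → NP PP is used at the relevant span, versus an alternative expansion of NP.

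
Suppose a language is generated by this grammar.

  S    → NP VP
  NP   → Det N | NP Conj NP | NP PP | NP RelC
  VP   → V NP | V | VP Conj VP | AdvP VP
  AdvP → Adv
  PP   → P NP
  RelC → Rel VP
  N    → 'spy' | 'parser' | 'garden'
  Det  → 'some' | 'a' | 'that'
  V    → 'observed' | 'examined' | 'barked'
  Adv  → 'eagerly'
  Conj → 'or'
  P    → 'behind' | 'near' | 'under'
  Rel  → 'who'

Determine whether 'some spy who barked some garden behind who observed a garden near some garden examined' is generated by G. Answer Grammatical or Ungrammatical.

Ungrammatical

A P word can never sit immediately before a Rel word in any string this grammar generates, so the substring 'behind who' rules out a derivation.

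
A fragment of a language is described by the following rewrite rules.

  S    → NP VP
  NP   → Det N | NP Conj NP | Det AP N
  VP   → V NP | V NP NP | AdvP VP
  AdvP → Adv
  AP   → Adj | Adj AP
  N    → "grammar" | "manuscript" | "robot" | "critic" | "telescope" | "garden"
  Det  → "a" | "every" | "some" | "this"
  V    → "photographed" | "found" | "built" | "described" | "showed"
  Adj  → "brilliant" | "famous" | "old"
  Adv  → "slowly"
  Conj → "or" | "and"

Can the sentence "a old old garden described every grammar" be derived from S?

Grammatical

S
  NP
    Det: a
    AP
      Adj: old
      AP
        Adj: old
    N: garden
  VP
    V: described
    NP
      Det: every
      N: grammar
The bracketing above is licensed at every node by one of the given productions, with S at the root.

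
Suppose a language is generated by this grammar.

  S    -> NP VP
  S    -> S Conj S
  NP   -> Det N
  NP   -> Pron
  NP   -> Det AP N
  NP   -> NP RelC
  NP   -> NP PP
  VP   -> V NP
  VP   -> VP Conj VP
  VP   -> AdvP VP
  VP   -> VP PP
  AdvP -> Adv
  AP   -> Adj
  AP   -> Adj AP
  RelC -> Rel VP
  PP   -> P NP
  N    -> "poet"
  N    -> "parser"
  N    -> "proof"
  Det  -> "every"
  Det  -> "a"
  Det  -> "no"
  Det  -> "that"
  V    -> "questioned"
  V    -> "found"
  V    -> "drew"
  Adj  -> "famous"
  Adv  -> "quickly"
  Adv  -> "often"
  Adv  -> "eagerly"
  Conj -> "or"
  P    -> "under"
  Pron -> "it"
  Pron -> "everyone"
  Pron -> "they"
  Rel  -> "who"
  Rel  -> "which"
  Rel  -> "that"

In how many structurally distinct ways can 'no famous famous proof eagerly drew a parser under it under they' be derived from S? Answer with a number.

9

Two of the 9 distinct bracketings:
[S [NP [Det no] [AP [Adj famous] [AP [Adj famous]]] [N proof]] [VP [AdvP [Adv eagerly]] [VP [V drew] [NP [NP [Det a] [N parser]] [PP [P under] [NP [NP [Pron it]] [PP [P under] [NP [Pron they]]]]]]]]]
[S [NP [Det no] [AP [Adj famous] [AP [Adj famous]]] [N proof]] [VP [AdvP [Adv eagerly]] [VP [V drew] [NP [NP [NP [Det a] [N parser]] [PP [P under] [NP [Pron it]]]] [PP [P under] [NP [Pron they]]]]]]]
The trees differ in how a recursive rule is bracketed over the same span.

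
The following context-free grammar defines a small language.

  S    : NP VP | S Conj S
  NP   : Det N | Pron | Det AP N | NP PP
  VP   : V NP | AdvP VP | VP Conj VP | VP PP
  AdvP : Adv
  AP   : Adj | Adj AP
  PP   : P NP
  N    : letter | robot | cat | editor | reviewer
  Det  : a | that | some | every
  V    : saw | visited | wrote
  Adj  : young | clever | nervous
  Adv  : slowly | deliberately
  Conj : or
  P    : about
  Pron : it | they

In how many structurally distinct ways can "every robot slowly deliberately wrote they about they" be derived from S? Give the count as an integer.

4

Two of the 4 distinct bracketings:
[S [NP [Det every] [N robot]] [VP [AdvP [Adv slowly]] [VP [AdvP [Adv deliberately]] [VP [V wrote] [NP [NP [Pron they]] [PP [P about] [NP [Pron they]]]]]]]]
[S [NP [Det every] [N robot]] [VP [AdvP [Adv slowly]] [VP [AdvP [Adv deliberately]] [VP [VP [V wrote] [NP [Pron they]]] [PP [P about] [NP [Pron they]]]]]]]
The difference turns on whether NP → NP PP is used at the relevant span, versus an alternative expansion of NP.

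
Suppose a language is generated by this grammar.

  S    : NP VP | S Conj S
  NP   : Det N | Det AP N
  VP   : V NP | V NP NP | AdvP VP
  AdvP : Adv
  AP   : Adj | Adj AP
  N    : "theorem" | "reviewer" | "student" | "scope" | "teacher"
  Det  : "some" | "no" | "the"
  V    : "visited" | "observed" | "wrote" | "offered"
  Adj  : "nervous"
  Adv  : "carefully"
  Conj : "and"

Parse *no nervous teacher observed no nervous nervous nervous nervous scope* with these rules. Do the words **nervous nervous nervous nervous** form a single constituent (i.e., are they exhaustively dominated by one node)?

Yes

[S [NP [Det no] [AP [Adj nervous]] [N teacher]] [VP [V observed] [NP [Det no] [AP [Adj nervous] [AP [Adj nervous] [AP [Adj nervous] [AP [Adj nervous]]]]] [N scope]]]]
The words 'nervous nervous nervous nervous' are exhaustively dominated by a single AP node (built by AP → Adj AP), so they form a constituent.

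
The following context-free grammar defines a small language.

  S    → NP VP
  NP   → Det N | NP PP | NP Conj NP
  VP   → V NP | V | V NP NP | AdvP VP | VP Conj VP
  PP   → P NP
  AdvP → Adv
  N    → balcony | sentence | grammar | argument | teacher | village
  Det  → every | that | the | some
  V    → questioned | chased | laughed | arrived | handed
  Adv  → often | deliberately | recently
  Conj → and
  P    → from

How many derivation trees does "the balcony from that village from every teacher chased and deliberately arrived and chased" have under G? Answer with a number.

Two of the 6 distinct bracketings:
[S [NP [NP [Det the] [N balcony]] [PP [P from] [NP [NP [Det that] [N village]] [PP [P from] [NP [Det every] [N teacher]]]]]] [VP [VP [V chased]] [Conj and] [VP [AdvP [Adv deliberately]] [VP [VP [V arrived]] [Conj and] [VP [V chased]]]]]]
[S [NP [NP [Det the] [N balcony]] [PP [P from] [NP [NP [Det that] [N village]] [PP [P from] [NP [Det every] [N teacher]]]]]] [VP [VP [V chased]] [Conj and] [VP [VP [AdvP [Adv deliberately]] [VP [V arrived]]] [Conj and] [VP [V chased]]]]]
The trees differ in how a recursive rule is bracketed over the same span.

6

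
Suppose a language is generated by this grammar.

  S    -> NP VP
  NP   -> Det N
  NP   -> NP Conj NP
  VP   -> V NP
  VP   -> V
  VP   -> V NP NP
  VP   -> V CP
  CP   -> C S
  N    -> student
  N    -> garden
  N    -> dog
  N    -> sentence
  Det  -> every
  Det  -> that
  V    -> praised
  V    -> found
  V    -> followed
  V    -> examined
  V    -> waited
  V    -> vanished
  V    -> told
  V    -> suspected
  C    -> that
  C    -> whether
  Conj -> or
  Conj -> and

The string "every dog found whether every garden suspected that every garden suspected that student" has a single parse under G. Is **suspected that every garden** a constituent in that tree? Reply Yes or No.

[S [NP [Det every] [N dog]] [VP [V found] [CP [C whether] [S [NP [Det every] [N garden]] [VP [V suspected] [CP [C that] [S [NP [Det every] [N garden]] [VP [V suspected] [NP [Det that] [N student]]]]]]]]]]
The smallest constituent containing 'suspected that every garden' is the VP spanning 'suspected that every garden suspected that student'; no single node in the tree dominates exactly the given words.

No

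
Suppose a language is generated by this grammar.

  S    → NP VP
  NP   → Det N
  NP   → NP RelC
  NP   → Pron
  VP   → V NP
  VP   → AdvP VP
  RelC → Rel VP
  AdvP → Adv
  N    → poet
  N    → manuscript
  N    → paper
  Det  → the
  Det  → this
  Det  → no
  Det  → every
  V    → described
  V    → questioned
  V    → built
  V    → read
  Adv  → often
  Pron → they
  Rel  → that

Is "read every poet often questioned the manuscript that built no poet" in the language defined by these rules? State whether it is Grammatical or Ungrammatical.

Ungrammatical

For S → NP VP, no prefix of the string parses as an NP.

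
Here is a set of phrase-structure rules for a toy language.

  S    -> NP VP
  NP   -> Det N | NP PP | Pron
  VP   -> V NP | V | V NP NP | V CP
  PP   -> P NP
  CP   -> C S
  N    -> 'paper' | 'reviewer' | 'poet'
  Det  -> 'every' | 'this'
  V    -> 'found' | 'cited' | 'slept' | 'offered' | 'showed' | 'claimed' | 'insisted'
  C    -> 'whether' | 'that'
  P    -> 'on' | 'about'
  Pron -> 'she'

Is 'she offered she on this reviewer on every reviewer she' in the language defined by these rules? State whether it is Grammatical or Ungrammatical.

S
  NP
    Pron: she
  VP
    V: offered
    NP
      NP
        Pron: she
      PP
        P: on
        NP
          NP
            Det: this
            N: reviewer
          PP
            P: on
            NP
              Det: every
              N: reviewer
    NP
      Pron: she
The bracketing above is licensed at every node by one of the given productions, with S at the root.

Grammatical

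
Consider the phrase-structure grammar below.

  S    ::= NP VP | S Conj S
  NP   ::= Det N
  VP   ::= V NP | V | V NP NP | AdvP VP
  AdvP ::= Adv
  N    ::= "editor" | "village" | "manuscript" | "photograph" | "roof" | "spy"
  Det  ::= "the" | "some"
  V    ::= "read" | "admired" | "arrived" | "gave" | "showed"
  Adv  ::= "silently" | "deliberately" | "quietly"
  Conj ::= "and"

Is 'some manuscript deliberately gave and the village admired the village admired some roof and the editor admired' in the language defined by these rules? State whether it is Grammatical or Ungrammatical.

Ungrammatical

For S → NP VP, the only prefix that parses as NP is 'some manuscript', but the remainder 'deliberately gave and the village admired the village admired some roof and the editor admired' is not a VP under these rules. The alternative S rule S → S Conj S likewise has no satisfying split.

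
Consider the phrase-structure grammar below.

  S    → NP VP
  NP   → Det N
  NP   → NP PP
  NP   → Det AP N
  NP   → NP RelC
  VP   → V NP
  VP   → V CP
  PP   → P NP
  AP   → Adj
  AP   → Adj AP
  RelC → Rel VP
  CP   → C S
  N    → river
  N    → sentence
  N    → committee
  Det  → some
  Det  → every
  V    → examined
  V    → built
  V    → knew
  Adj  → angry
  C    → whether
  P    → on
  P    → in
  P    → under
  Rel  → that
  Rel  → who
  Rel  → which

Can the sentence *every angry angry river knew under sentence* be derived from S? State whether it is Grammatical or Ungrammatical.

A V word can never sit immediately before a P word in any string this grammar generates, so the substring 'knew under' rules out a derivation.

Ungrammatical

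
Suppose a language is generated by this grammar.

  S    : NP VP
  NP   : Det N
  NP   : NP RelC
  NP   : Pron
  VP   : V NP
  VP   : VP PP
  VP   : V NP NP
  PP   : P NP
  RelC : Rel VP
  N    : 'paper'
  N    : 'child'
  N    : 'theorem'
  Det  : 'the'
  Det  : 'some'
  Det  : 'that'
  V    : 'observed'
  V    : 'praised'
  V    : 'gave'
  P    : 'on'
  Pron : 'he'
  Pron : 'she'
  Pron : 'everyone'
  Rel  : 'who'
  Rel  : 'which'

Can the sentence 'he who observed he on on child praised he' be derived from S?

Ungrammatical

A P word can never sit immediately before a P word in any string this grammar generates, so the substring 'on on' rules out a derivation.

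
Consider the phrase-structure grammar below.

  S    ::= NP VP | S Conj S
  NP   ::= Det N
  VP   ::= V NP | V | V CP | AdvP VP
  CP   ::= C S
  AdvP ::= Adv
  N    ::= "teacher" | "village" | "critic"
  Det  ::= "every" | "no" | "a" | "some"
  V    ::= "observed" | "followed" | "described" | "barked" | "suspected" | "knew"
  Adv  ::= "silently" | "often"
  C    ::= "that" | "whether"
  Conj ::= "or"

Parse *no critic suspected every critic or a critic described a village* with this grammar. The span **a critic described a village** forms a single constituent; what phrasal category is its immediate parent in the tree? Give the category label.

S
  S
    NP
      Det: no
      N: critic
    VP
      V: suspected
      NP
        Det: every
        N: critic
  Conj: or
  S
    NP
      Det: a
      N: critic
    VP
      V: described
      NP
        Det: a
        N: village
The span 'a critic described a village' is the S node built by S → NP VP.
Its mother is the S built by S → S Conj S.

S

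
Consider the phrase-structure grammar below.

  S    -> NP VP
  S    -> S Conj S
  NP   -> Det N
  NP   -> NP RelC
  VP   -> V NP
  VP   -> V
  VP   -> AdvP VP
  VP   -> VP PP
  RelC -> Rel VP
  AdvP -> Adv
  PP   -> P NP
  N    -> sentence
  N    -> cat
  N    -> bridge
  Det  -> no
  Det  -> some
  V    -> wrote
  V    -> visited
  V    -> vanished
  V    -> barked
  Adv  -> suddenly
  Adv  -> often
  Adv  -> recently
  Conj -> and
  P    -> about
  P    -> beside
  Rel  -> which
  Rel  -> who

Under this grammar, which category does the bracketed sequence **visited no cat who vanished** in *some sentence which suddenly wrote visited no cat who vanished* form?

VP

[S [NP [NP [Det some] [N sentence]] [RelC [Rel which] [VP [AdvP [Adv suddenly]] [VP [V wrote]]]]] [VP [V visited] [NP [NP [Det no] [N cat]] [RelC [Rel who] [VP [V vanished]]]]]]
The span 'visited no cat who vanished' is the VP node built by VP → V NP.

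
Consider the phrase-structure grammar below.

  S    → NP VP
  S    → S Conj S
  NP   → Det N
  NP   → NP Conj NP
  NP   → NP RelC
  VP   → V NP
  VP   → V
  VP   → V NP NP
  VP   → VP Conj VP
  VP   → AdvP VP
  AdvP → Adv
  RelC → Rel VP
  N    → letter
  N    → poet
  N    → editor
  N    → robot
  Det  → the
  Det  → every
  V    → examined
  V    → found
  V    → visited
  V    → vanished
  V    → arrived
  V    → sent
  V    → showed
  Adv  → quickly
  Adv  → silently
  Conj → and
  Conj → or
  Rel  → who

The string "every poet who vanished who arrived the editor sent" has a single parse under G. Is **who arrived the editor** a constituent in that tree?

Yes

[S [NP [NP [NP [Det every] [N poet]] [RelC [Rel who] [VP [V vanished]]]] [RelC [Rel who] [VP [V arrived] [NP [Det the] [N editor]]]]] [VP [V sent]]]
The words 'who arrived the editor' are exhaustively dominated by a single RelC node (built by RelC → Rel VP), so they form a constituent.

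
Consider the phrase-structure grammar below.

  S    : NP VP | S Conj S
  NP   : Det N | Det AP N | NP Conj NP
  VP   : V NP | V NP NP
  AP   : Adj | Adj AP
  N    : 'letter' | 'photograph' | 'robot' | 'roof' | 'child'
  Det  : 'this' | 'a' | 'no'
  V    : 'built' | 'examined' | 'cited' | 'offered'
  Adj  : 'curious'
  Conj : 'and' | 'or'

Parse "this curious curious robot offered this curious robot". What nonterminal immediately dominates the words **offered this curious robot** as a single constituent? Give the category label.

VP

S
  NP
    Det: this
    AP
      Adj: curious
      AP
        Adj: curious
    N: robot
  VP
    V: offered
    NP
      Det: this
      AP
        Adj: curious
      N: robot
The span 'offered this curious robot' is the VP node built by VP → V NP.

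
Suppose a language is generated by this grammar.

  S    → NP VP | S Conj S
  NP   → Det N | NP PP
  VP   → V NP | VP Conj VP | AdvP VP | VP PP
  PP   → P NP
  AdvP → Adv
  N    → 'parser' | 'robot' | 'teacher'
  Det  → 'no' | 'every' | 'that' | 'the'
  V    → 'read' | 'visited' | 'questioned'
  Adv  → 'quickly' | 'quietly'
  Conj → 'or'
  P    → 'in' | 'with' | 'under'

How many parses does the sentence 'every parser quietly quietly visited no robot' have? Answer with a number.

1

[S [NP [Det every] [N parser]] [VP [AdvP [Adv quietly]] [VP [AdvP [Adv quietly]] [VP [V visited] [NP [Det no] [N robot]]]]]]
No rule offers an alternative attachment or grouping for any span, so this is the only derivation.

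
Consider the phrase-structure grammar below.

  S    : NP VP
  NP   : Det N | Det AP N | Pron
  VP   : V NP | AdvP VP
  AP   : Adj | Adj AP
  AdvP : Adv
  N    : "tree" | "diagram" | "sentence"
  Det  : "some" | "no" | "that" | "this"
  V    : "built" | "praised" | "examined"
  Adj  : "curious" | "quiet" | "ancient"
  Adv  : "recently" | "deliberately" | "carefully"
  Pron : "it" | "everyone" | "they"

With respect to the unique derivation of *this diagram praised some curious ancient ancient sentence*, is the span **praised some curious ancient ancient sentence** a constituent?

[S [NP [Det this] [N diagram]] [VP [V praised] [NP [Det some] [AP [Adj curious] [AP [Adj ancient] [AP [Adj ancient]]]] [N sentence]]]]
The words 'praised some curious ancient ancient sentence' are exhaustively dominated by a single VP node (built by VP → V NP), so they form a constituent.

Yes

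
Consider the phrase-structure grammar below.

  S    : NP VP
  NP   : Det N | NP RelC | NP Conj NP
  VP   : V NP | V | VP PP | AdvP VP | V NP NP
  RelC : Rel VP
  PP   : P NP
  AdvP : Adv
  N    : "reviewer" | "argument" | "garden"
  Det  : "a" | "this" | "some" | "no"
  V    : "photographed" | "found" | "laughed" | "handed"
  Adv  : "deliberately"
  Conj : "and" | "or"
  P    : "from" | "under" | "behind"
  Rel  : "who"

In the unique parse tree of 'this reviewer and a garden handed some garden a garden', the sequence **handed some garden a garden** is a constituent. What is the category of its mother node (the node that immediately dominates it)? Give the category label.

[S [NP [NP [Det this] [N reviewer]] [Conj and] [NP [Det a] [N garden]]] [VP [V handed] [NP [Det some] [N garden]] [NP [Det a] [N garden]]]]
The span 'handed some garden a garden' is the VP node built by VP → V NP NP.
Its mother is the S built by S → NP VP.

S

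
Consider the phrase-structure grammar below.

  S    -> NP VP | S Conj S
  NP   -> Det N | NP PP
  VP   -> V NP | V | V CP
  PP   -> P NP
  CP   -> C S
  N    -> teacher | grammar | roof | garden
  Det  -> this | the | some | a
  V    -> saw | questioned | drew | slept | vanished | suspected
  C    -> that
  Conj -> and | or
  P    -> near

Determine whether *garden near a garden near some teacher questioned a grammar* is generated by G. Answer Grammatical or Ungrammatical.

For S → NP VP, no prefix of the string parses as an NP. The alternative S rule S → S Conj S likewise has no satisfying split.

Ungrammatical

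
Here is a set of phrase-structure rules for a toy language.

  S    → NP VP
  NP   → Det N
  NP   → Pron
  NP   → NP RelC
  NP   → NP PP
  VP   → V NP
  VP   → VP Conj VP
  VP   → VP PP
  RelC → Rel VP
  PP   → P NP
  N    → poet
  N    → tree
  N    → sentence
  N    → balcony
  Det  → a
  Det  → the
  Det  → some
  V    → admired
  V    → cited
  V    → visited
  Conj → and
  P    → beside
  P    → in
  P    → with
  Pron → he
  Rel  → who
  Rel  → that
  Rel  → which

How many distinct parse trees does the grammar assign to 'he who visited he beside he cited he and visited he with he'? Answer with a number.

9

Two of the 9 distinct bracketings:
[S [NP [NP [Pron he]] [RelC [Rel who] [VP [V visited] [NP [NP [Pron he]] [PP [P beside] [NP [Pron he]]]]]]] [VP [VP [V cited] [NP [Pron he]]] [Conj and] [VP [V visited] [NP [NP [Pron he]] [PP [P with] [NP [Pron he]]]]]]]
[S [NP [NP [Pron he]] [RelC [Rel who] [VP [V visited] [NP [NP [Pron he]] [PP [P beside] [NP [Pron he]]]]]]] [VP [VP [V cited] [NP [Pron he]]] [Conj and] [VP [VP [V visited] [NP [Pron he]]] [PP [P with] [NP [Pron he]]]]]]
The difference turns on whether VP → VP PP is used at the relevant span, versus an alternative expansion of VP.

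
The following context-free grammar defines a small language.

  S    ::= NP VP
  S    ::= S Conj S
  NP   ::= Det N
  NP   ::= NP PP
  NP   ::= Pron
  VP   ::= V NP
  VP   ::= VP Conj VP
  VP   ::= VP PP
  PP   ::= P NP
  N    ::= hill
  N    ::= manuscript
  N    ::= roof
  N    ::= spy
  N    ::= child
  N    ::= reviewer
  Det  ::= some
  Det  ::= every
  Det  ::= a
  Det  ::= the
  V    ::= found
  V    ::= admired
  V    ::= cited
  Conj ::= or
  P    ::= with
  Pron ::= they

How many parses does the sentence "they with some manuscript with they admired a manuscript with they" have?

4

Two of the 4 distinct bracketings:
[S [NP [NP [Pron they]] [PP [P with] [NP [NP [Det some] [N manuscript]] [PP [P with] [NP [Pron they]]]]]] [VP [V admired] [NP [NP [Det a] [N manuscript]] [PP [P with] [NP [Pron they]]]]]]
[S [NP [NP [Pron they]] [PP [P with] [NP [NP [Det some] [N manuscript]] [PP [P with] [NP [Pron they]]]]]] [VP [VP [V admired] [NP [Det a] [N manuscript]]] [PP [P with] [NP [Pron they]]]]]
The difference turns on whether VP → VP PP is used at the relevant span, versus an alternative expansion of VP.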